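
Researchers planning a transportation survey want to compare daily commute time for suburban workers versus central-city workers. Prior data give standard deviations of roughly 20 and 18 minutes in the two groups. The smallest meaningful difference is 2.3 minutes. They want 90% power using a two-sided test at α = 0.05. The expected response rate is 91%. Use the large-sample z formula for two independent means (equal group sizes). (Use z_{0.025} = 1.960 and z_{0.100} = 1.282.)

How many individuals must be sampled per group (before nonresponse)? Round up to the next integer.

n = (z_{α/2} + z_β)² · (σ₁² + σ₂²) / δ²
  = (1.960 + 1.282)² · (20² + 18² = 724) / 2.3²
  = 10.5106 · 724 / 5.29
  = 1438.50
Adjust for 91% response: 1438.50 / 0.91 = 1580.77.
Round up → n = 1581 per group.

n = 1581 per group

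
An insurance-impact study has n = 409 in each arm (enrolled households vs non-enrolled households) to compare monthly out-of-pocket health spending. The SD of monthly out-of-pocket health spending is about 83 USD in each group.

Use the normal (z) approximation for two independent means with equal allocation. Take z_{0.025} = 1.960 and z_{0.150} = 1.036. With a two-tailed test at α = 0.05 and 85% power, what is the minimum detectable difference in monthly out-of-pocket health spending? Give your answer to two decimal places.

Minimum detectable difference ≈ 17.39 USD

δ = (z_{α/2} + z_β) · √((σ₁²+σ₂²)/n)
  = (1.960 + 1.036) · √(13778/409)
  = 2.996 · √33.687
  = 2.996 · 5.8041
  = 17.3889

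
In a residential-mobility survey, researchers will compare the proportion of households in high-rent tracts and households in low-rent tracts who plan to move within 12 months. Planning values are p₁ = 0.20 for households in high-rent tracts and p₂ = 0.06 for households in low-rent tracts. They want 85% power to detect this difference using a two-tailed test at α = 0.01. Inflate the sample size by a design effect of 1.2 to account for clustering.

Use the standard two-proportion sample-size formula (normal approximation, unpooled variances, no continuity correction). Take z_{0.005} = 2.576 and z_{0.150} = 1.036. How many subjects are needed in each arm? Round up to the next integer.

n = 173 per group

n = (z_{α/2} + z_β)² · [p₁(1−p₁) + p₂(1−p₂)] / (p₁ − p₂)²
  = (2.576 + 1.036)² · (0.20·0.80 + 0.06·0.94) / (0.14)²
  = (3.612)² · (0.1600 + 0.0564) / 0.0196
  = 13.0465 · 0.2164 / 0.0196
  = 144.04
Design effect: 1.2 × 144.04 = 172.85.
Round up → n = 173 per group.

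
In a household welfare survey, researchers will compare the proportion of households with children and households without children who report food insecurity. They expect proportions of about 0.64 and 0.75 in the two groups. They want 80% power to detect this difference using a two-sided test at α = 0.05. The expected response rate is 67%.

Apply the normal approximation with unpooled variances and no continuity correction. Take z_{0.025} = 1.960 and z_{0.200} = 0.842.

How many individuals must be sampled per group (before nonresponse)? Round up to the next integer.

n = 405 per group

n = (z_{α/2} + z_β)² · [p₁(1−p₁) + p₂(1−p₂)] / (p₁ − p₂)²
  = (1.960 + 0.842)² · (0.64·0.36 + 0.75·0.25) / (-0.11)²
  = (2.802)² · (0.2304 + 0.1875) / 0.0121
  = 7.8512 · 0.4179 / 0.0121
  = 271.16
Adjust for 67% response: 271.16 / 0.67 = 404.71.
Round up → n = 405 per group.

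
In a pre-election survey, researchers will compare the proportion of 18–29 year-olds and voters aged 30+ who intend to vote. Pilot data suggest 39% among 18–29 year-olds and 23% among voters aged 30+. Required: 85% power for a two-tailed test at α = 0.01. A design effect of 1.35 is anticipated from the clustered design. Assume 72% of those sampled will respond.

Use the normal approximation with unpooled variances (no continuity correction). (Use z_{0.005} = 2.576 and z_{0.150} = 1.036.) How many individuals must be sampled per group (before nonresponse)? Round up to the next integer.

n = 397 per group

n = (z_{α/2} + z_β)² · [p₁(1−p₁) + p₂(1−p₂)] / (p₁ − p₂)²
  = (2.576 + 1.036)² · (0.39·0.61 + 0.23·0.77) / (0.16)²
  = (3.612)² · (0.2379 + 0.1771) / 0.0256
  = 13.0465 · 0.4150 / 0.0256
  = 211.50
Design effect: 1.35 × 211.50 = 285.52.
Adjust for 72% response: 285.52 / 0.72 = 396.56.
Round up → n = 397 per group.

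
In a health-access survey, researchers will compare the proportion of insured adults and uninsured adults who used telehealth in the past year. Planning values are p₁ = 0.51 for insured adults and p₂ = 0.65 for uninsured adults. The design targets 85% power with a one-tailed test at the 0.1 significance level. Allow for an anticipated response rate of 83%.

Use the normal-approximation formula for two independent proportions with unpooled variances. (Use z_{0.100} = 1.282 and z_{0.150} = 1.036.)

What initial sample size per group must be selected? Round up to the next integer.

n = (z_α + z_β)² · [p₁(1−p₁) + p₂(1−p₂)] / (p₁ − p₂)²
  = (1.282 + 1.036)² · (0.51·0.49 + 0.65·0.35) / (-0.14)²
  = (2.318)² · (0.2499 + 0.2275) / 0.0196
  = 5.3731 · 0.4774 / 0.0196
  = 130.87
Adjust for 83% response: 130.87 / 0.83 = 157.68.
Round up → n = 158 per group.

n = 158 per group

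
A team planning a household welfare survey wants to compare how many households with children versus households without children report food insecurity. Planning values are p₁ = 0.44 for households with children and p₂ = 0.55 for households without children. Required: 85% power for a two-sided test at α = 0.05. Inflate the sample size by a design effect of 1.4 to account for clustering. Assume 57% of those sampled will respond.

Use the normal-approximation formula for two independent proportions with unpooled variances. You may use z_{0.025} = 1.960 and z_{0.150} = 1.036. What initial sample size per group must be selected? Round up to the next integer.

n = (z_{α/2} + z_β)² · [p₁(1−p₁) + p₂(1−p₂)] / (p₁ − p₂)²
  = (1.960 + 1.036)² · (0.44·0.56 + 0.55·0.45) / (-0.11)²
  = (2.996)² · (0.2464 + 0.2475) / 0.0121
  = 8.9760 · 0.4939 / 0.0121
  = 366.38
Design effect: 1.4 × 366.38 = 512.94.
Adjust for 57% response: 512.94 / 0.57 = 899.89.
Round up → n = 900 per group.

n = 900 per group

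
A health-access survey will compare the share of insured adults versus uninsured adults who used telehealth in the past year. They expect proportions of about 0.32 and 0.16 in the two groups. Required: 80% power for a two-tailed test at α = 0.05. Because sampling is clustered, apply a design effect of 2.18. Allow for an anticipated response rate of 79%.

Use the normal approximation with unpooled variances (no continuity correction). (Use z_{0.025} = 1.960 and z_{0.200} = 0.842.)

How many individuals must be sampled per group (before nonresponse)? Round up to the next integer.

n = (z_{α/2} + z_β)² · [p₁(1−p₁) + p₂(1−p₂)] / (p₁ − p₂)²
  = (1.960 + 0.842)² · (0.32·0.68 + 0.16·0.84) / (0.16)²
  = (2.802)² · (0.2176 + 0.1344) / 0.0256
  = 7.8512 · 0.3520 / 0.0256
  = 107.95
Design effect: 2.18 × 107.95 = 235.34.
Adjust for 79% response: 235.34 / 0.79 = 297.90.
Round up → n = 298 per group.

n = 298 per group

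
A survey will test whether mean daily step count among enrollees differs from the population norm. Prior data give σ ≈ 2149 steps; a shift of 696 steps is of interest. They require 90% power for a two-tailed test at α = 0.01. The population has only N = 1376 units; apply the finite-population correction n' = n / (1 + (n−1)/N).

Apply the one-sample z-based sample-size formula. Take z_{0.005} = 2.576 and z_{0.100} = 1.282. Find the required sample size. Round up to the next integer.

n = 129

n = (z_{α/2} + z_β)² · σ² / δ²
  = (2.576 + 1.282)² · 2149² / 696²
  = 14.8842 · 4618201 / 484416
  = 141.90
Finite-population correction (N = 1376): 141.90 / (1 + (141.90 − 1)/1376) = 128.72.
Round up → n = 129.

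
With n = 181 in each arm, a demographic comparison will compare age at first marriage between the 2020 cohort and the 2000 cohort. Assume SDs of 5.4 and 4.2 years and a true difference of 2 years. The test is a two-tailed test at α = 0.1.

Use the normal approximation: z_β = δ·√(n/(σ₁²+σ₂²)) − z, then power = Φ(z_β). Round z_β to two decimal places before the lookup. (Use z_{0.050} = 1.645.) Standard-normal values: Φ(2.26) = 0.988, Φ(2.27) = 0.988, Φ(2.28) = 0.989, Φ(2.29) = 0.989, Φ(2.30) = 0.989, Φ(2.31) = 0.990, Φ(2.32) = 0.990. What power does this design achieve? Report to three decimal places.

Power ≈ 0.989

z_β = δ·√(n/(σ₁²+σ₂²)) − z_{α/2}
    = 2 · √(181/46.8) − 1.645
    = 2 · 1.96660 − 1.645
    = 3.9332 − 1.645 = 2.2882 → 2.29
Power = Φ(2.29) = 0.989.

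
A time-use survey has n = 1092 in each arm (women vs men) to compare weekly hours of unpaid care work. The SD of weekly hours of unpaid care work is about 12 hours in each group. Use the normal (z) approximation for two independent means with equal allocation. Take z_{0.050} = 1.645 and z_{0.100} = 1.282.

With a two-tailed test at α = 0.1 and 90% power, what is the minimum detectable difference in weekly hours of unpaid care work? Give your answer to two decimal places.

δ = (z_{α/2} + z_β) · √((σ₁²+σ₂²)/n)
  = (1.645 + 1.282) · √(288/1092)
  = 2.927 · √0.26374
  = 2.927 · 0.5136
  = 1.5032

Minimum detectable difference ≈ 1.50 hours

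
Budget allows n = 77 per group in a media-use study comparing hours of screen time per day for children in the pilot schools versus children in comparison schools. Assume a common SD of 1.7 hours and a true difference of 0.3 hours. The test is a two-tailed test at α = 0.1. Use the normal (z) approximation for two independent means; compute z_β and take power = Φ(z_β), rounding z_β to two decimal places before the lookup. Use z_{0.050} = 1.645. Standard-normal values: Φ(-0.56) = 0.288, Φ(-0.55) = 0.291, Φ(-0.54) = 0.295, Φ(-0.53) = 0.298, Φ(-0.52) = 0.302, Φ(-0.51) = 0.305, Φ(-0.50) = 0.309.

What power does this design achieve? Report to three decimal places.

Power ≈ 0.291

z_β = δ·√(n/(σ₁²+σ₂²)) − z_{α/2}
    = 0.3 · √(77/5.78) − 1.645
    = 0.3 · 3.64990 − 1.645
    = 1.0950 − 1.645 = -0.5500 → -0.55
Power = Φ(-0.55) = 0.291.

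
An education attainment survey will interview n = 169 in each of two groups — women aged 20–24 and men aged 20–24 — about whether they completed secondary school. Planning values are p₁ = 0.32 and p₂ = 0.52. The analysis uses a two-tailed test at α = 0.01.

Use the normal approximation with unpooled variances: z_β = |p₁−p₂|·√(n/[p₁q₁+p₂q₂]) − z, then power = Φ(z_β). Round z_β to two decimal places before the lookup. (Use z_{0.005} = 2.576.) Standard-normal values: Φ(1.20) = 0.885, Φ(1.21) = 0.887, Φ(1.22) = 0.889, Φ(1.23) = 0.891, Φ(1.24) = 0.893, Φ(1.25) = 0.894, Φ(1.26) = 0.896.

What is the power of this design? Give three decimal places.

z_β = |p₁−p₂|·√(n/[p₁q₁+p₂q₂]) − z_{α/2}
    = 0.20 · √(169/0.4672) − 2.576
    = 0.20 · 19.0192 − 2.576
    = 3.8038 − 2.576 = 1.2278 → 1.23
Power = Φ(1.23) = 0.891.

Power ≈ 0.891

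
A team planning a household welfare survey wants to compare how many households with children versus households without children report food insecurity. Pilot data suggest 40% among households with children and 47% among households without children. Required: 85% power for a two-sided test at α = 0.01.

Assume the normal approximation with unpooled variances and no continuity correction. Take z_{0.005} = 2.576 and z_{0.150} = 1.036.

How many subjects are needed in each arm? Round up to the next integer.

n = 1303 per group

n = (z_{α/2} + z_β)² · [p₁(1−p₁) + p₂(1−p₂)] / (p₁ − p₂)²
  = (2.576 + 1.036)² · (0.40·0.60 + 0.47·0.53) / (-0.07)²
  = (3.612)² · (0.2400 + 0.2491) / 0.0049
  = 13.0465 · 0.4891 / 0.0049
  = 1302.26
Round up → n = 1303 per group.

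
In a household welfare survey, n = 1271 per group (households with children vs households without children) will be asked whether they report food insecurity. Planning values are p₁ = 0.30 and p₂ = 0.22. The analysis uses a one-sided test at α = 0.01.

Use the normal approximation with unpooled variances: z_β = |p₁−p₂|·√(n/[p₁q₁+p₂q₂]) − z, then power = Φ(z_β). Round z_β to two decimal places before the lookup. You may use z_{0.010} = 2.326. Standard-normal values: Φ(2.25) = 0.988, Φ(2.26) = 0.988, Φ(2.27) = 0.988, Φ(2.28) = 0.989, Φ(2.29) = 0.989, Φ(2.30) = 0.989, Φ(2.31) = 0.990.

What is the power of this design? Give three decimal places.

Power ≈ 0.989

z_β = |p₁−p₂|·√(n/[p₁q₁+p₂q₂]) − z_α
    = 0.08 · √(1271/0.3816) − 2.326
    = 0.08 · 57.7123 − 2.326
    = 4.6170 − 2.326 = 2.2910 → 2.29
Power = Φ(2.29) = 0.989.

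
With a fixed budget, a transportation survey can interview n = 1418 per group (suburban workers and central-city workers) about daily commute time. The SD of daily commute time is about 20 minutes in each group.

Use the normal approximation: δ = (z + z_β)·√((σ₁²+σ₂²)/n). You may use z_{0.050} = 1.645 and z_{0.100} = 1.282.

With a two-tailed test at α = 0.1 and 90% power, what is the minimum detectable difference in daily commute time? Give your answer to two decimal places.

Minimum detectable difference ≈ 2.20 minutes

δ = (z_{α/2} + z_β) · √((σ₁²+σ₂²)/n)
  = (1.645 + 1.282) · √(800/1418)
  = 2.927 · √0.56417
  = 2.927 · 0.7511
  = 2.1985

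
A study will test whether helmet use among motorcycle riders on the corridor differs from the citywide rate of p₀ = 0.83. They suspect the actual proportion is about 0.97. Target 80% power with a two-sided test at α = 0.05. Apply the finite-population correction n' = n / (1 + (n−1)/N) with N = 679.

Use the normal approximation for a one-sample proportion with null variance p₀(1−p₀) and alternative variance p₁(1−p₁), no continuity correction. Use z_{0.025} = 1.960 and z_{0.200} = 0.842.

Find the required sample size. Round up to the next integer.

n = [z_{α/2}·√(p₀q₀) + z_β·√(p₁q₁)]² / (p₁ − p₀)²
  = [1.960·√(0.83·0.17) + 0.842·√(0.97·0.03)]² / (0.14)²
  = [1.960·0.3756 + 0.842·0.1706]² / 0.0196
  = [0.8799]² / 0.0196
  = 39.50
Finite-population correction (N = 679): 39.50 / (1 + (39.50 − 1)/679) = 37.38.
Round up → n = 38.

n = 38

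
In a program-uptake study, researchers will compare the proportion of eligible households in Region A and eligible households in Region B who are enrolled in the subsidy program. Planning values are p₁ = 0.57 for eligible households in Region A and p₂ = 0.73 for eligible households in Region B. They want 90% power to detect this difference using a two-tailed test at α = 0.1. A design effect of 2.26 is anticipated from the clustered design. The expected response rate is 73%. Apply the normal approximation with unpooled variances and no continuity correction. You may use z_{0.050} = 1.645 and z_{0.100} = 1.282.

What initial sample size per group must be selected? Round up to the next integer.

n = (z_{α/2} + z_β)² · [p₁(1−p₁) + p₂(1−p₂)] / (p₁ − p₂)²
  = (1.645 + 1.282)² · (0.57·0.43 + 0.73·0.27) / (-0.16)²
  = (2.927)² · (0.2451 + 0.1971) / 0.0256
  = 8.5673 · 0.4422 / 0.0256
  = 147.99
Design effect: 2.26 × 147.99 = 334.45.
Adjust for 73% response: 334.45 / 0.73 = 458.15.
Round up → n = 459 per group.

n = 459 per group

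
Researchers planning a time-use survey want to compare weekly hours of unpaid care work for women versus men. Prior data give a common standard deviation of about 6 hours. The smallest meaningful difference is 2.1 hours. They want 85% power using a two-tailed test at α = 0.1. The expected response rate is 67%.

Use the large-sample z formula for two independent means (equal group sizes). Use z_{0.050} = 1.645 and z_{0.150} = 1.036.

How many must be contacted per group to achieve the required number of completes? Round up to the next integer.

n = (z_{α/2} + z_β)² · (σ₁² + σ₂²) / δ²
  = (1.645 + 1.036)² · (2·6² = 72) / 2.1²
  = 7.1878 · 72 / 4.41
  = 117.35
Adjust for 67% response: 117.35 / 0.67 = 175.15.
Round up → n = 176 per group.

n = 176 per group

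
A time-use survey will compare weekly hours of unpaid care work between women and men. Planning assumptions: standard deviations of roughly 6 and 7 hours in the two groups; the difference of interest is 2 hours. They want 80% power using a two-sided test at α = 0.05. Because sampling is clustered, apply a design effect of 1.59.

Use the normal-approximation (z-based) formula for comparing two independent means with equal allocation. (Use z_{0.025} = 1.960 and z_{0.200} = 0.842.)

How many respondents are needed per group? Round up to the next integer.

n = (z_{α/2} + z_β)² · (σ₁² + σ₂²) / δ²
  = (1.960 + 0.842)² · (6² + 7² = 85) / 2²
  = 7.8512 · 85 / 4
  = 166.84
Design effect: 1.59 × 166.84 = 265.27.
Round up → n = 266 per group.

n = 266 per group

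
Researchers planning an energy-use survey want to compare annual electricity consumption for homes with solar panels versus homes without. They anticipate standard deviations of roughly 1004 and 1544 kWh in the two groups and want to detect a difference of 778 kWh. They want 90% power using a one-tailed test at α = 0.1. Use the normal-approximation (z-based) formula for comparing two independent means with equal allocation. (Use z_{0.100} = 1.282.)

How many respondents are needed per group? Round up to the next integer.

n = 37 per group

n = (z_α + z_β)² · (σ₁² + σ₂²) / δ²
  = (1.282 + 1.282)² · (1004² + 1544² = 3391952) / 778²
  = 6.5741 · 3391952 / 605284
  = 36.84
Round up → n = 37 per group.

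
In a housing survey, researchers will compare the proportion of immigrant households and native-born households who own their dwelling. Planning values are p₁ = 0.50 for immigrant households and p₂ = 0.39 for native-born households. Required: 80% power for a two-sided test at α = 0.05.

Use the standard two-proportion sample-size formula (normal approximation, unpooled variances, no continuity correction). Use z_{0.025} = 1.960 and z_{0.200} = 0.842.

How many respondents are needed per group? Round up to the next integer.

n = (z_{α/2} + z_β)² · [p₁(1−p₁) + p₂(1−p₂)] / (p₁ − p₂)²
  = (1.960 + 0.842)² · (0.50·0.50 + 0.39·0.61) / (0.11)²
  = (2.802)² · (0.2500 + 0.2379) / 0.0121
  = 7.8512 · 0.4879 / 0.0121
  = 316.58
Round up → n = 317 per group.

n = 317 per group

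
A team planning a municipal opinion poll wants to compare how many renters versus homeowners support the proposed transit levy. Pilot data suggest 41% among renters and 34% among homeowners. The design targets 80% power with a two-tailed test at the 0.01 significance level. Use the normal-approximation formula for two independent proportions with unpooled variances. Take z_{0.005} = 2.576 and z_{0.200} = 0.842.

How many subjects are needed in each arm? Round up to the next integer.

n = (z_{α/2} + z_β)² · [p₁(1−p₁) + p₂(1−p₂)] / (p₁ − p₂)²
  = (2.576 + 0.842)² · (0.41·0.59 + 0.34·0.66) / (0.07)²
  = (3.418)² · (0.2419 + 0.2244) / 0.0049
  = 11.6827 · 0.4663 / 0.0049
  = 1111.77
Round up → n = 1112 per group.

n = 1112 per group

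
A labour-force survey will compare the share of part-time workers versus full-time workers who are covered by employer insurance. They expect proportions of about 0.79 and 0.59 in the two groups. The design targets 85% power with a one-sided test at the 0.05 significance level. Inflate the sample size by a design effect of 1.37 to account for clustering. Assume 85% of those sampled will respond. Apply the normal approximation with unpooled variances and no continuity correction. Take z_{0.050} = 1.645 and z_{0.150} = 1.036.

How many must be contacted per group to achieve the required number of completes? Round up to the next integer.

n = 119 per group

n = (z_α + z_β)² · [p₁(1−p₁) + p₂(1−p₂)] / (p₁ − p₂)²
  = (1.645 + 1.036)² · (0.79·0.21 + 0.59·0.41) / (0.20)²
  = (2.681)² · (0.1659 + 0.2419) / 0.0400
  = 7.1878 · 0.4078 / 0.0400
  = 73.28
Design effect: 1.37 × 73.28 = 100.39.
Adjust for 85% response: 100.39 / 0.85 = 118.11.
Round up → n = 119 per group.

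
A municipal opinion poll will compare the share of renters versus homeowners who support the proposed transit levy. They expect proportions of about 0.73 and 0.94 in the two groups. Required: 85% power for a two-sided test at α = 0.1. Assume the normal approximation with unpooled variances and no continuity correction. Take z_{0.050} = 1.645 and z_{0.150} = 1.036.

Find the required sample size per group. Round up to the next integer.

n = (z_{α/2} + z_β)² · [p₁(1−p₁) + p₂(1−p₂)] / (p₁ − p₂)²
  = (1.645 + 1.036)² · (0.73·0.27 + 0.94·0.06) / (-0.21)²
  = (2.681)² · (0.1971 + 0.0564) / 0.0441
  = 7.1878 · 0.2535 / 0.0441
  = 41.32
Round up → n = 42 per group.

n = 42 per group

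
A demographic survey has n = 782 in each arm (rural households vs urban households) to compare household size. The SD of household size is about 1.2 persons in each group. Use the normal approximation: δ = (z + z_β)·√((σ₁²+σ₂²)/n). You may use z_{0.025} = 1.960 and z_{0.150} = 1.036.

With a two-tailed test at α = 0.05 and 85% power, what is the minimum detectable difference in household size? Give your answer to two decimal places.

Minimum detectable difference ≈ 0.18 persons

δ = (z_{α/2} + z_β) · √((σ₁²+σ₂²)/n)
  = (1.960 + 1.036) · √(2.88/782)
  = 2.996 · √0.00368
  = 2.996 · 0.0607
  = 0.1818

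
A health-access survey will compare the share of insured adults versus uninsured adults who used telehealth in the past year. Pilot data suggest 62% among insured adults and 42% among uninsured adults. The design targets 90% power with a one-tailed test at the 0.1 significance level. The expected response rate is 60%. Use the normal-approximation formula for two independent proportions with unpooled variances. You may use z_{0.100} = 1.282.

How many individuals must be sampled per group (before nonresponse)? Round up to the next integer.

n = 132 per group

n = (z_α + z_β)² · [p₁(1−p₁) + p₂(1−p₂)] / (p₁ − p₂)²
  = (1.282 + 1.282)² · (0.62·0.38 + 0.42·0.58) / (0.20)²
  = (2.564)² · (0.2356 + 0.2436) / 0.0400
  = 6.5741 · 0.4792 / 0.0400
  = 78.76
Adjust for 60% response: 78.76 / 0.60 = 131.26.
Round up → n = 132 per group.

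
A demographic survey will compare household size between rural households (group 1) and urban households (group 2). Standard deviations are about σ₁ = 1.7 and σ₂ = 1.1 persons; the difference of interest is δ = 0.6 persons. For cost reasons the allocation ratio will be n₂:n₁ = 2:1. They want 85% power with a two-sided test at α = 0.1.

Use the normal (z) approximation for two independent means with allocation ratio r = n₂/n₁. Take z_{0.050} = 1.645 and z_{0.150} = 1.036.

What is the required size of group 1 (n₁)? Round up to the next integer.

n₁ = 70

n₁ = (z_{α/2} + z_β)² · (σ₁² + σ₂²/r) / δ²
   = (1.645 + 1.036)² · (1.7² + 1.1²/2) / 0.6²
   = 7.1878 · (2.89 + 0.605) / 0.36
   = 7.1878 · 3.495 / 0.36
   = 69.78
Round up → n₁ = 70; n₂ = r·n₁ = 2 × 70 = 140.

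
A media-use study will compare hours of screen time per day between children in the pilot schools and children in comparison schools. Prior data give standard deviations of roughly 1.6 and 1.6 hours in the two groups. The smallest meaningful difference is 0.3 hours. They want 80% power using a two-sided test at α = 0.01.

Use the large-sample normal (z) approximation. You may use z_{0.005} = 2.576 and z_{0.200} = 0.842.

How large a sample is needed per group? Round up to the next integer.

n = 665 per group

n = (z_{α/2} + z_β)² · (σ₁² + σ₂²) / δ²
  = (2.576 + 0.842)² · (1.6² + 1.6² = 5.12) / 0.3²
  = 11.6827 · 5.12 / 0.09
  = 664.62
Round up → n = 665 per group.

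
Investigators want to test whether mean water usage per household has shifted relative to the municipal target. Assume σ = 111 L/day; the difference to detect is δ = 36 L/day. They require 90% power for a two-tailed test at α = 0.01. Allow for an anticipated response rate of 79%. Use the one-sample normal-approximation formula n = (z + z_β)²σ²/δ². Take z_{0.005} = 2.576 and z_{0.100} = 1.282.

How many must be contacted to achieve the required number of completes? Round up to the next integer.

n = 180

n = (z_{α/2} + z_β)² · σ² / δ²
  = (2.576 + 1.282)² · 111² / 36²
  = 14.8842 · 12321 / 1296
  = 141.50
Adjust for 79% response: 141.50 / 0.79 = 179.12.
Round up → n = 180.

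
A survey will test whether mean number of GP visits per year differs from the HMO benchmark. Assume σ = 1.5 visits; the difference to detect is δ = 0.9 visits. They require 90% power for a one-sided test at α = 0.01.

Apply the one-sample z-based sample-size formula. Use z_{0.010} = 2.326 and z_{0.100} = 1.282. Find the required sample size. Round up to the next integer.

n = (z_α + z_β)² · σ² / δ²
  = (2.326 + 1.282)² · 1.5² / 0.9²
  = 13.0177 · 2.25 / 0.81
  = 36.16
Round up → n = 37.

n = 37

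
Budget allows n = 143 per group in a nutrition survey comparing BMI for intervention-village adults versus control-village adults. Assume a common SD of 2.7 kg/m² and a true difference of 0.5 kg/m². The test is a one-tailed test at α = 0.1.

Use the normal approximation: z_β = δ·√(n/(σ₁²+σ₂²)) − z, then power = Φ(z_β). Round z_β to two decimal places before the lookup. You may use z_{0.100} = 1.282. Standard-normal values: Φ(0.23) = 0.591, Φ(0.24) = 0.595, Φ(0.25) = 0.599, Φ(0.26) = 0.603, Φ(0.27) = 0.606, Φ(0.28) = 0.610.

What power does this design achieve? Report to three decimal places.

z_β = δ·√(n/(σ₁²+σ₂²)) − z_α
    = 0.5 · √(143/14.58) − 1.282
    = 0.5 · 3.13177 − 1.282
    = 1.5659 − 1.282 = 0.2839 → 0.28
Power = Φ(0.28) = 0.610.

Power ≈ 0.610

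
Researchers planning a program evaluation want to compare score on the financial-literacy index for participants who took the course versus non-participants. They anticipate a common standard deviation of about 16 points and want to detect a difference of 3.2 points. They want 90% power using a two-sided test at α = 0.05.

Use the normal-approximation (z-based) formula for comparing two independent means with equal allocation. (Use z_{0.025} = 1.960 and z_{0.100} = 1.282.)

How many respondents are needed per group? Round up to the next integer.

n = 526 per group

n = (z_{α/2} + z_β)² · (σ₁² + σ₂²) / δ²
  = (1.960 + 1.282)² · (2·16² = 512) / 3.2²
  = 10.5106 · 512 / 10.24
  = 525.53
Round up → n = 526 per group.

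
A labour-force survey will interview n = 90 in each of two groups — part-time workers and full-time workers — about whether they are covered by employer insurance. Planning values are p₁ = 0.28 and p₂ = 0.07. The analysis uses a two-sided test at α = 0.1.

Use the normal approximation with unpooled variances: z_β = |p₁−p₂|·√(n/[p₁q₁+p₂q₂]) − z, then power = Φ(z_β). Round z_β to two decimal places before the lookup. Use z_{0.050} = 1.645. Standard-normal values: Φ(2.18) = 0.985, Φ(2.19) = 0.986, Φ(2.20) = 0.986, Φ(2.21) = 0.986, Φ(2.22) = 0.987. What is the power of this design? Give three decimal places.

z_β = |p₁−p₂|·√(n/[p₁q₁+p₂q₂]) − z_{α/2}
    = 0.21 · √(90/0.2667) − 1.645
    = 0.21 · 18.3700 − 1.645
    = 3.8577 − 1.645 = 2.2127 → 2.21
Power = Φ(2.21) = 0.986.

Power ≈ 0.986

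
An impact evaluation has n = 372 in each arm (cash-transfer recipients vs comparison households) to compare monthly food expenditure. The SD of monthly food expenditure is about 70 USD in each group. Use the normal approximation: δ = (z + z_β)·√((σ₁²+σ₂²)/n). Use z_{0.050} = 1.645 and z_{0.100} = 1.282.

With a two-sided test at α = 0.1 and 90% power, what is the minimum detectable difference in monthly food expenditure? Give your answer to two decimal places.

δ = (z_{α/2} + z_β) · √((σ₁²+σ₂²)/n)
  = (1.645 + 1.282) · √(9800/372)
  = 2.927 · √26.3441
  = 2.927 · 5.1326
  = 15.0233

Minimum detectable difference ≈ 15.02 USD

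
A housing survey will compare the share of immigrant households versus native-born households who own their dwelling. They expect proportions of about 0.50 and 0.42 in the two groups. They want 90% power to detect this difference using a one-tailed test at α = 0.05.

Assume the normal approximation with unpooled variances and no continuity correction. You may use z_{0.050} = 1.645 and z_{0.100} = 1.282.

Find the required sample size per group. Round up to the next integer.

n = 661 per group

n = (z_α + z_β)² · [p₁(1−p₁) + p₂(1−p₂)] / (p₁ − p₂)²
  = (1.645 + 1.282)² · (0.50·0.50 + 0.42·0.58) / (0.08)²
  = (2.927)² · (0.2500 + 0.2436) / 0.0064
  = 8.5673 · 0.4936 / 0.0064
  = 660.76
Round up → n = 661 per group.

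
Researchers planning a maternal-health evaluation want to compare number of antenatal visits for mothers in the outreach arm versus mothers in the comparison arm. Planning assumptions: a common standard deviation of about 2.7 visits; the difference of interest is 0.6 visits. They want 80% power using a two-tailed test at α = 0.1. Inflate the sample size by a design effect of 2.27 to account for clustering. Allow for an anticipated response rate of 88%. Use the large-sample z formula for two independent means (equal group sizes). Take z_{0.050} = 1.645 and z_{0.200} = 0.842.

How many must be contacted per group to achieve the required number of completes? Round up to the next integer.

n = 647 per group

n = (z_{α/2} + z_β)² · (σ₁² + σ₂²) / δ²
  = (1.645 + 0.842)² · (2·2.7² = 14.58) / 0.6²
  = 6.1852 · 14.58 / 0.36
  = 250.50
Design effect: 2.27 × 250.50 = 568.63.
Adjust for 88% response: 568.63 / 0.88 = 646.17.
Round up → n = 647 per group.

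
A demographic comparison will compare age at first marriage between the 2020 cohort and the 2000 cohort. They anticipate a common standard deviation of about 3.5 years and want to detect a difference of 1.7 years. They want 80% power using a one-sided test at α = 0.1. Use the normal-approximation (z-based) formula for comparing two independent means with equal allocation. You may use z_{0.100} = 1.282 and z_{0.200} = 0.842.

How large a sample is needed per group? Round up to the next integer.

n = 39 per group

n = (z_α + z_β)² · (σ₁² + σ₂²) / δ²
  = (1.282 + 0.842)² · (2·3.5² = 24.5) / 1.7²
  = 4.5114 · 24.5 / 2.89
  = 38.25
Round up → n = 39 per group.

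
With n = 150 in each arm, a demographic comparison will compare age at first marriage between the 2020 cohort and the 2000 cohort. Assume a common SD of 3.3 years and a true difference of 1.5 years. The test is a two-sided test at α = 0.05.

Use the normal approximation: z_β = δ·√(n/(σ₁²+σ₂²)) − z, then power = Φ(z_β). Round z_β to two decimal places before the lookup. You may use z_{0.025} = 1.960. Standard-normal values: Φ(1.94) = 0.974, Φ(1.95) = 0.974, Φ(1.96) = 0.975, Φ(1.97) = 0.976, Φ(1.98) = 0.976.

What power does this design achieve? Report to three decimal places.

z_β = δ·√(n/(σ₁²+σ₂²)) − z_{α/2}
    = 1.5 · √(150/21.78) − 1.960
    = 1.5 · 2.62432 − 1.960
    = 3.9365 − 1.960 = 1.9765 → 1.98
Power = Φ(1.98) = 0.976.

Power ≈ 0.976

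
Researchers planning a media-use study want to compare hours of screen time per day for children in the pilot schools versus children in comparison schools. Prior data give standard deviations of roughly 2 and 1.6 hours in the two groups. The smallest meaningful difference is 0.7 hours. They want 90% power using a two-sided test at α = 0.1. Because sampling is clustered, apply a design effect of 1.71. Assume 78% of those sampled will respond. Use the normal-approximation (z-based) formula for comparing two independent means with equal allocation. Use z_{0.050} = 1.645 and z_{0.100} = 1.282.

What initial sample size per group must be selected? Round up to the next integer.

n = 252 per group

n = (z_{α/2} + z_β)² · (σ₁² + σ₂²) / δ²
  = (1.645 + 1.282)² · (2² + 1.6² = 6.56) / 0.7²
  = 8.5673 · 6.56 / 0.49
  = 114.70
Design effect: 1.71 × 114.70 = 196.13.
Adjust for 78% response: 196.13 / 0.78 = 251.45.
Round up → n = 252 per group.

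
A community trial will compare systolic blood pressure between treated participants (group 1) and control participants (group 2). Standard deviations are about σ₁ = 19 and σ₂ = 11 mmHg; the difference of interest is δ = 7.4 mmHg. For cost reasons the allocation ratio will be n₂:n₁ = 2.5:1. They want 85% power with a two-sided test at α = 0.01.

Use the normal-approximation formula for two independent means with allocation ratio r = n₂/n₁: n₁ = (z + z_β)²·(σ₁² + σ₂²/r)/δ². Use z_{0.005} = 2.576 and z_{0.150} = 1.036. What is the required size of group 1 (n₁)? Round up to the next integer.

n₁ = (z_{α/2} + z_β)² · (σ₁² + σ₂²/r) / δ²
   = (2.576 + 1.036)² · (19² + 11²/2.5) / 7.4²
   = 13.0465 · (361 + 48.4) / 54.76
   = 13.0465 · 409.4 / 54.76
   = 97.54
Round up → n₁ = 98; n₂ = r·n₁ = 2.5 × 98 = 245.

n₁ = 98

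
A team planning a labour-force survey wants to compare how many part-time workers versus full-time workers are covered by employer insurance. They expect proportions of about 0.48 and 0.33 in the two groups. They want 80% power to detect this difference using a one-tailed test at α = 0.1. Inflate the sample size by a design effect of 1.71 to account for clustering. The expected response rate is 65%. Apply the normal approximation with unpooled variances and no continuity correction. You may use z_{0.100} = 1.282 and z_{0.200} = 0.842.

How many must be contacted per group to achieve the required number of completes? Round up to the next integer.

n = 249 per group

n = (z_α + z_β)² · [p₁(1−p₁) + p₂(1−p₂)] / (p₁ − p₂)²
  = (1.282 + 0.842)² · (0.48·0.52 + 0.33·0.67) / (0.15)²
  = (2.124)² · (0.2496 + 0.2211) / 0.0225
  = 4.5114 · 0.4707 / 0.0225
  = 94.38
Design effect: 1.71 × 94.38 = 161.39.
Adjust for 65% response: 161.39 / 0.65 = 248.29.
Round up → n = 249 per group.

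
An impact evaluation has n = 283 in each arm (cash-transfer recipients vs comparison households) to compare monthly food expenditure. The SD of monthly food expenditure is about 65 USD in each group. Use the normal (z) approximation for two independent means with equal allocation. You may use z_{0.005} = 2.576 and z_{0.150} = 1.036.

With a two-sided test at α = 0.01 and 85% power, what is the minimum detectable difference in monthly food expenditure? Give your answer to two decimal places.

Minimum detectable difference ≈ 19.74 USD

δ = (z_{α/2} + z_β) · √((σ₁²+σ₂²)/n)
  = (2.576 + 1.036) · √(8450/283)
  = 3.612 · √29.8587
  = 3.612 · 5.4643
  = 19.7371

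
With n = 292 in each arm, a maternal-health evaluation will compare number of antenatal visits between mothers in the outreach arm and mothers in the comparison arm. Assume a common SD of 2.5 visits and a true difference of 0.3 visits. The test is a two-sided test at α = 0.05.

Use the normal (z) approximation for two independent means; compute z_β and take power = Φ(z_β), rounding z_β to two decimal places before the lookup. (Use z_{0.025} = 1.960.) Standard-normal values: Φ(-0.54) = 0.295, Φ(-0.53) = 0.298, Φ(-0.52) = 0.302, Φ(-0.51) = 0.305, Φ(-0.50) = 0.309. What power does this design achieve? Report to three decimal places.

Power ≈ 0.305

z_β = δ·√(n/(σ₁²+σ₂²)) − z_{α/2}
    = 0.3 · √(292/12.5) − 1.960
    = 0.3 · 4.83322 − 1.960
    = 1.4500 − 1.960 = -0.5100 → -0.51
Power = Φ(-0.51) = 0.305.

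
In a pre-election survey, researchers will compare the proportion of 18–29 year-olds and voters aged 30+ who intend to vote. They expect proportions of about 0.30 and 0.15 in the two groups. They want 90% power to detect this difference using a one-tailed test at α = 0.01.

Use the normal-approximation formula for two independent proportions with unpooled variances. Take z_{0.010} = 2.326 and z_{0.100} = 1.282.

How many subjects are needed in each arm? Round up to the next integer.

n = (z_α + z_β)² · [p₁(1−p₁) + p₂(1−p₂)] / (p₁ − p₂)²
  = (2.326 + 1.282)² · (0.30·0.70 + 0.15·0.85) / (0.15)²
  = (3.608)² · (0.2100 + 0.1275) / 0.0225
  = 13.0177 · 0.3375 / 0.0225
  = 195.26
Round up → n = 196 per group.

n = 196 per group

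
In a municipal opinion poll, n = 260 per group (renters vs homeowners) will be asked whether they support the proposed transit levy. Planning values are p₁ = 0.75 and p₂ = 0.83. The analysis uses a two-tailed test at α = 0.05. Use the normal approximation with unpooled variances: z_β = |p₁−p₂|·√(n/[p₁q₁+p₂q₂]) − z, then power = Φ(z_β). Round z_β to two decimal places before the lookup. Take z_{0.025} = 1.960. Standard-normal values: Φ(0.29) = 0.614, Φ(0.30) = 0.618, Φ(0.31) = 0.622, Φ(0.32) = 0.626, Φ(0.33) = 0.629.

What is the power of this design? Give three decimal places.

z_β = |p₁−p₂|·√(n/[p₁q₁+p₂q₂]) − z_{α/2}
    = 0.08 · √(260/0.3286) − 1.960
    = 0.08 · 28.1289 − 1.960
    = 2.2503 − 1.960 = 0.2903 → 0.29
Power = Φ(0.29) = 0.614.

Power ≈ 0.614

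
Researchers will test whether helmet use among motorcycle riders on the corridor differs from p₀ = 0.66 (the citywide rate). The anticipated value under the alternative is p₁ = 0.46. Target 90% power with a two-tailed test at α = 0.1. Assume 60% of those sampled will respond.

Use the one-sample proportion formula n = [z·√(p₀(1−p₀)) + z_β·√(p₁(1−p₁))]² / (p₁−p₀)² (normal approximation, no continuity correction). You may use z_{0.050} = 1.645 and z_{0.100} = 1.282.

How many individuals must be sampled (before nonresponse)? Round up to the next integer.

n = 84

n = [z_{α/2}·√(p₀q₀) + z_β·√(p₁q₁)]² / (p₁ − p₀)²
  = [1.645·√(0.66·0.34) + 1.282·√(0.46·0.54)]² / (-0.20)²
  = [1.645·0.4737 + 1.282·0.4984]² / 0.0400
  = [1.4182]² / 0.0400
  = 50.28
Adjust for 60% response: 50.28 / 0.60 = 83.80.
Round up → n = 84.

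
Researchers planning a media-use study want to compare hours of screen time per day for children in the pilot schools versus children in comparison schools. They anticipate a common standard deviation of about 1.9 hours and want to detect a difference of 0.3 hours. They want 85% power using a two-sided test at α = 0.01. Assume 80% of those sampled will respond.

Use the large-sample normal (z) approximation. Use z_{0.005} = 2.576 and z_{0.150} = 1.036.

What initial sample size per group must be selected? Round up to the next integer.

n = (z_{α/2} + z_β)² · (σ₁² + σ₂²) / δ²
  = (2.576 + 1.036)² · (2·1.9² = 7.22) / 0.3²
  = 13.0465 · 7.22 / 0.09
  = 1046.62
Adjust for 80% response: 1046.62 / 0.80 = 1308.28.
Round up → n = 1309 per group.

n = 1309 per group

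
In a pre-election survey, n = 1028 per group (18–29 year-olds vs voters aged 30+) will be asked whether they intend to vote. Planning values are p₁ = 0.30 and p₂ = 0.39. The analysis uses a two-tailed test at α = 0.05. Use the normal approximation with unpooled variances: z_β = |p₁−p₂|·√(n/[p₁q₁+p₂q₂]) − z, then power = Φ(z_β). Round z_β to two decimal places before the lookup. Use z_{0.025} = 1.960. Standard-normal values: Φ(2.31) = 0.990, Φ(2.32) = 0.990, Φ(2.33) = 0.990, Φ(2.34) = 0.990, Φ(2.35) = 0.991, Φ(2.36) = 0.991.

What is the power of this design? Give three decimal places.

Power ≈ 0.991

z_β = |p₁−p₂|·√(n/[p₁q₁+p₂q₂]) − z_{α/2}
    = 0.09 · √(1028/0.4479) − 1.960
    = 0.09 · 47.9078 − 1.960
    = 4.3117 − 1.960 = 2.3517 → 2.35
Power = Φ(2.35) = 0.991.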